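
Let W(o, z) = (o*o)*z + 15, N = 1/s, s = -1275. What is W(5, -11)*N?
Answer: 52/255 ≈ 0.20392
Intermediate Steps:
N = -1/1275 (N = 1/(-1275) = -1/1275 ≈ -0.00078431)
W(o, z) = 15 + z*o**2 (W(o, z) = o**2*z + 15 = z*o**2 + 15 = 15 + z*o**2)
W(5, -11)*N = (15 - 11*5**2)*(-1/1275) = (15 - 11*25)*(-1/1275) = (15 - 275)*(-1/1275) = -260*(-1/1275) = 52/255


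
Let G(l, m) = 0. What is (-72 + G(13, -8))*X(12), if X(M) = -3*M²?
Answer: 31104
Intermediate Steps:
(-72 + G(13, -8))*X(12) = (-72 + 0)*(-3*12²) = -(-216)*144 = -72*(-432) = 31104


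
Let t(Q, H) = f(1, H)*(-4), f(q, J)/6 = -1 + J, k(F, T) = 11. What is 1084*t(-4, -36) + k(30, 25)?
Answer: 962603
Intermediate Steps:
f(q, J) = -6 + 6*J (f(q, J) = 6*(-1 + J) = -6 + 6*J)
t(Q, H) = 24 - 24*H (t(Q, H) = (-6 + 6*H)*(-4) = 24 - 24*H)
1084*t(-4, -36) + k(30, 25) = 1084*(24 - 24*(-36)) + 11 = 1084*(24 + 864) + 11 = 1084*888 + 11 = 962592 + 11 = 962603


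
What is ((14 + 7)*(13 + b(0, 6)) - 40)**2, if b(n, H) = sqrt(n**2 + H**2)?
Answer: 128881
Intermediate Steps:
b(n, H) = sqrt(H**2 + n**2)
((14 + 7)*(13 + b(0, 6)) - 40)**2 = ((14 + 7)*(13 + sqrt(6**2 + 0**2)) - 40)**2 = (21*(13 + sqrt(36 + 0)) - 40)**2 = (21*(13 + sqrt(36)) - 40)**2 = (21*(13 + 6) - 40)**2 = (21*19 - 40)**2 = (399 - 40)**2 = 359**2 = 128881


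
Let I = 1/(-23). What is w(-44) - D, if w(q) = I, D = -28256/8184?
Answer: 80213/23529 ≈ 3.4091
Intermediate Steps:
I = -1/23 ≈ -0.043478
D = -3532/1023 (D = -28256*1/8184 = -3532/1023 ≈ -3.4526)
w(q) = -1/23
w(-44) - D = -1/23 - 1*(-3532/1023) = -1/23 + 3532/1023 = 80213/23529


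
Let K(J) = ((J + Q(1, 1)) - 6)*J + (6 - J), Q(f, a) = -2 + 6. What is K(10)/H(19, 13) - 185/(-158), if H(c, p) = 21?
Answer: 15893/3318 ≈ 4.7899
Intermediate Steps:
Q(f, a) = 4
K(J) = 6 - J + J*(-2 + J) (K(J) = ((J + 4) - 6)*J + (6 - J) = ((4 + J) - 6)*J + (6 - J) = (-2 + J)*J + (6 - J) = J*(-2 + J) + (6 - J) = 6 - J + J*(-2 + J))
K(10)/H(19, 13) - 185/(-158) = (6 + 10**2 - 3*10)/21 - 185/(-158) = (6 + 100 - 30)*(1/21) - 185*(-1/158) = 76*(1/21) + 185/158 = 76/21 + 185/158 = 15893/3318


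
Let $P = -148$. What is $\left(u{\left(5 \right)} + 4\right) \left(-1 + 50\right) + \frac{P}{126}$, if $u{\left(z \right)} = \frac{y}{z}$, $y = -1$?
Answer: $\frac{58283}{315} \approx 185.03$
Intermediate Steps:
$u{\left(z \right)} = - \frac{1}{z}$
$\left(u{\left(5 \right)} + 4\right) \left(-1 + 50\right) + \frac{P}{126} = \left(- \frac{1}{5} + 4\right) \left(-1 + 50\right) - \frac{148}{126} = \left(\left(-1\right) \frac{1}{5} + 4\right) 49 - \frac{74}{63} = \left(- \frac{1}{5} + 4\right) 49 - \frac{74}{63} = \frac{19}{5} \cdot 49 - \frac{74}{63} = \frac{931}{5} - \frac{74}{63} = \frac{58283}{315}$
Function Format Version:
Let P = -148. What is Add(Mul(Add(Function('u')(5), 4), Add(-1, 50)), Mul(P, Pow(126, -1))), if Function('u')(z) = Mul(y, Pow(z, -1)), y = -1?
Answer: Rational(58283, 315) ≈ 185.03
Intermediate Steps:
Function('u')(z) = Mul(-1, Pow(z, -1))
Add(Mul(Add(Function('u')(5), 4), Add(-1, 50)), Mul(P, Pow(126, -1))) = Add(Mul(Add(Mul(-1, Pow(5, -1)), 4), Add(-1, 50)), Mul(-148, Pow(126, -1))) = Add(Mul(Add(Mul(-1, Rational(1, 5)), 4), 49), Mul(-148, Rational(1, 126))) = Add(Mul(Add(Rational(-1, 5), 4), 49), Rational(-74, 63)) = Add(Mul(Rational(19, 5), 49), Rational(-74, 63)) = Add(Rational(931, 5), Rational(-74, 63)) = Rational(58283, 315)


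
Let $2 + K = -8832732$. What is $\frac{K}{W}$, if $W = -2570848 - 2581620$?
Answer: $\frac{4416367}{2576234} \approx 1.7143$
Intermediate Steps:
$K = -8832734$ ($K = -2 - 8832732 = -8832734$)
$W = -5152468$ ($W = -2570848 - 2581620 = -5152468$)
$\frac{K}{W} = - \frac{8832734}{-5152468} = \left(-8832734\right) \left(- \frac{1}{5152468}\right) = \frac{4416367}{2576234}$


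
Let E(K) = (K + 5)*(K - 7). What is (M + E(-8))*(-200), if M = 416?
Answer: -92200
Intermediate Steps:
E(K) = (-7 + K)*(5 + K) (E(K) = (5 + K)*(-7 + K) = (-7 + K)*(5 + K))
(M + E(-8))*(-200) = (416 + (-35 + (-8)² - 2*(-8)))*(-200) = (416 + (-35 + 64 + 16))*(-200) = (416 + 45)*(-200) = 461*(-200) = -92200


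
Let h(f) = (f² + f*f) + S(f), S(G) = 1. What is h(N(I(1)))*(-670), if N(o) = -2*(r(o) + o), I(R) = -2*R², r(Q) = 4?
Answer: -22110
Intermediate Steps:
N(o) = -8 - 2*o (N(o) = -2*(4 + o) = -8 - 2*o)
h(f) = 1 + 2*f² (h(f) = (f² + f*f) + 1 = (f² + f²) + 1 = 2*f² + 1 = 1 + 2*f²)
h(N(I(1)))*(-670) = (1 + 2*(-8 - (-4)*1²)²)*(-670) = (1 + 2*(-8 - (-4))²)*(-670) = (1 + 2*(-8 - 2*(-2))²)*(-670) = (1 + 2*(-8 + 4)²)*(-670) = (1 + 2*(-4)²)*(-670) = (1 + 2*16)*(-670) = (1 + 32)*(-670) = 33*(-670) = -22110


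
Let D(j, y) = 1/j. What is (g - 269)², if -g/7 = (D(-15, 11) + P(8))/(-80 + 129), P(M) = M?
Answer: 16418704/225 ≈ 72972.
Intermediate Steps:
g = -17/15 (g = -7*(1/(-15) + 8)/(-80 + 129) = -7*(-1/15 + 8)/49 = -833/(15*49) = -7*17/105 = -17/15 ≈ -1.1333)
(g - 269)² = (-17/15 - 269)² = (-4052/15)² = 16418704/225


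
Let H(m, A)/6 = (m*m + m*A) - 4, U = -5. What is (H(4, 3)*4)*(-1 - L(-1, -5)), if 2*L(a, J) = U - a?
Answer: 576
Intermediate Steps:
L(a, J) = -5/2 - a/2 (L(a, J) = (-5 - a)/2 = -5/2 - a/2)
H(m, A) = -24 + 6*m² + 6*A*m (H(m, A) = 6*((m*m + m*A) - 4) = 6*((m² + A*m) - 4) = 6*(-4 + m² + A*m) = -24 + 6*m² + 6*A*m)
(H(4, 3)*4)*(-1 - L(-1, -5)) = ((-24 + 6*4² + 6*3*4)*4)*(-1 - (-5/2 - ½*(-1))) = ((-24 + 6*16 + 72)*4)*(-1 - (-5/2 + ½)) = ((-24 + 96 + 72)*4)*(-1 - 1*(-2)) = (144*4)*(-1 + 2) = 576*1 = 576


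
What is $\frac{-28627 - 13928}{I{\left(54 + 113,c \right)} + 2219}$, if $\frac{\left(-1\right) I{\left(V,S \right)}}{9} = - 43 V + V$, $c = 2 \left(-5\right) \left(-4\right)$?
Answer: $- \frac{8511}{13069} \approx -0.65124$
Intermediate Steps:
$c = 40$ ($c = \left(-10\right) \left(-4\right) = 40$)
$I{\left(V,S \right)} = 378 V$ ($I{\left(V,S \right)} = - 9 \left(- 43 V + V\right) = - 9 \left(- 42 V\right) = 378 V$)
$\frac{-28627 - 13928}{I{\left(54 + 113,c \right)} + 2219} = \frac{-28627 - 13928}{378 \left(54 + 113\right) + 2219} = - \frac{42555}{378 \cdot 167 + 2219} = - \frac{42555}{63126 + 2219} = - \frac{42555}{65345} = \left(-42555\right) \frac{1}{65345} = - \frac{8511}{13069}$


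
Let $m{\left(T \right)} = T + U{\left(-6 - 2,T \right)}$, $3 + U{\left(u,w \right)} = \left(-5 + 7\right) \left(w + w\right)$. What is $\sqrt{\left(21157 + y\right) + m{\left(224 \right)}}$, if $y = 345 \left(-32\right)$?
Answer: $\sqrt{11234} \approx 105.99$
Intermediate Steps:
$U{\left(u,w \right)} = -3 + 4 w$ ($U{\left(u,w \right)} = -3 + \left(-5 + 7\right) \left(w + w\right) = -3 + 2 \cdot 2 w = -3 + 4 w$)
$y = -11040$
$m{\left(T \right)} = -3 + 5 T$ ($m{\left(T \right)} = T + \left(-3 + 4 T\right) = -3 + 5 T$)
$\sqrt{\left(21157 + y\right) + m{\left(224 \right)}} = \sqrt{\left(21157 - 11040\right) + \left(-3 + 5 \cdot 224\right)} = \sqrt{10117 + \left(-3 + 1120\right)} = \sqrt{10117 + 1117} = \sqrt{11234}$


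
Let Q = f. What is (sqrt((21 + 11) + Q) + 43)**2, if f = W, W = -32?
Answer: 1849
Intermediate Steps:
f = -32
Q = -32
(sqrt((21 + 11) + Q) + 43)**2 = (sqrt((21 + 11) - 32) + 43)**2 = (sqrt(32 - 32) + 43)**2 = (sqrt(0) + 43)**2 = (0 + 43)**2 = 43**2 = 1849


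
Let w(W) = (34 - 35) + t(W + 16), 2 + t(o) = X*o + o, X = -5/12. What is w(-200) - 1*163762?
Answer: -491617/3 ≈ -1.6387e+5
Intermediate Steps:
X = -5/12 (X = -5*1/12 = -5/12 ≈ -0.41667)
t(o) = -2 + 7*o/12 (t(o) = -2 + (-5*o/12 + o) = -2 + 7*o/12)
w(W) = 19/3 + 7*W/12 (w(W) = (34 - 35) + (-2 + 7*(W + 16)/12) = -1 + (-2 + 7*(16 + W)/12) = -1 + (-2 + (28/3 + 7*W/12)) = -1 + (22/3 + 7*W/12) = 19/3 + 7*W/12)
w(-200) - 1*163762 = (19/3 + (7/12)*(-200)) - 1*163762 = (19/3 - 350/3) - 163762 = -331/3 - 163762 = -491617/3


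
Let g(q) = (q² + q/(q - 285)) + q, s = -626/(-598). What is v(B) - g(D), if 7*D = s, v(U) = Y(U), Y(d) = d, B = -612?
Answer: -1598812835763935/2611707888608 ≈ -612.17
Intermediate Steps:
v(U) = U
s = 313/299 (s = -626*(-1/598) = 313/299 ≈ 1.0468)
D = 313/2093 (D = (⅐)*(313/299) = 313/2093 ≈ 0.14955)
g(q) = q + q² + q/(-285 + q) (g(q) = (q² + q/(-285 + q)) + q = q + q² + q/(-285 + q))
v(B) - g(D) = -612 - 313*(-284 + (313/2093)² - 284*313/2093)/(2093*(-285 + 313/2093)) = -612 - 313*(-284 + 97969/4380649 - 88892/2093)/(2093*(-596192/2093)) = -612 - 313*(-2093)*(-1430057303)/(2093*596192*4380649) = -612 - 1*447607935839/2611707888608 = -612 - 447607935839/2611707888608 = -1598812835763935/2611707888608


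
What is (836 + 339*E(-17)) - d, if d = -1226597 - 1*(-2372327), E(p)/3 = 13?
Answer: -1131673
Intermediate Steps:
E(p) = 39 (E(p) = 3*13 = 39)
d = 1145730 (d = -1226597 + 2372327 = 1145730)
(836 + 339*E(-17)) - d = (836 + 339*39) - 1*1145730 = (836 + 13221) - 1145730 = 14057 - 1145730 = -1131673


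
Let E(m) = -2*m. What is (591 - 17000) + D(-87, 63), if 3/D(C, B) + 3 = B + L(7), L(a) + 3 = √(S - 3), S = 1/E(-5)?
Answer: (-16409*√290 + 9353100*I)/(√290 - 570*I) ≈ -16409.0 - 0.0015709*I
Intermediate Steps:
S = ⅒ (S = 1/(-2*(-5)) = 1/10 = ⅒ ≈ 0.10000)
L(a) = -3 + I*√290/10 (L(a) = -3 + √(⅒ - 3) = -3 + √(-29/10) = -3 + I*√290/10)
D(C, B) = 3/(-6 + B + I*√290/10) (D(C, B) = 3/(-3 + (B + (-3 + I*√290/10))) = 3/(-3 + (-3 + B + I*√290/10)) = 3/(-6 + B + I*√290/10))
(591 - 17000) + D(-87, 63) = (591 - 17000) + 30/(-60 + 10*63 + I*√290) = -16409 + 30/(-60 + 630 + I*√290) = -16409 + 30/(570 + I*√290)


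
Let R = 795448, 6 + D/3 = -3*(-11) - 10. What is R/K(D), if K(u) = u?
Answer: 795448/51 ≈ 15597.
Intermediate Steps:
D = 51 (D = -18 + 3*(-3*(-11) - 10) = -18 + 3*(33 - 10) = -18 + 3*23 = -18 + 69 = 51)
R/K(D) = 795448/51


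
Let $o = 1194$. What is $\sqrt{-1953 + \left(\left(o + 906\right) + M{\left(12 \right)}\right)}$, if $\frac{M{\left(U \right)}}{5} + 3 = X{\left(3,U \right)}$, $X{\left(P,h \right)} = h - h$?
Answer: $2 \sqrt{33} \approx 11.489$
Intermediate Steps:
$X{\left(P,h \right)} = 0$
$M{\left(U \right)} = -15$ ($M{\left(U \right)} = -15 + 5 \cdot 0 = -15 + 0 = -15$)
$\sqrt{-1953 + \left(\left(o + 906\right) + M{\left(12 \right)}\right)} = \sqrt{-1953 + \left(\left(1194 + 906\right) - 15\right)} = \sqrt{-1953 + \left(2100 - 15\right)} = \sqrt{-1953 + 2085} = \sqrt{132} = 2 \sqrt{33}$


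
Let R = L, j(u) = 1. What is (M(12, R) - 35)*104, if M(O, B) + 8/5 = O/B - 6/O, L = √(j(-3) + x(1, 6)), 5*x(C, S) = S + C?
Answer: -19292/5 + 208*√15 ≈ -3052.8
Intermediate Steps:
x(C, S) = C/5 + S/5 (x(C, S) = (S + C)/5 = (C + S)/5 = C/5 + S/5)
L = 2*√15/5 (L = √(1 + ((⅕)*1 + (⅕)*6)) = √(1 + (⅕ + 6/5)) = √(1 + 7/5) = √(12/5) = 2*√15/5 ≈ 1.5492)
R = 2*√15/5 ≈ 1.5492
M(O, B) = -8/5 - 6/O + O/B (M(O, B) = -8/5 + (O/B - 6/O) = -8/5 + (-6/O + O/B) = -8/5 - 6/O + O/B)
(M(12, R) - 35)*104 = ((-8/5 - 6/12 + 12/((2*√15/5))) - 35)*104 = ((-8/5 - 6*1/12 + 12*(√15/6)) - 35)*104 = ((-8/5 - ½ + 2*√15) - 35)*104 = ((-21/10 + 2*√15) - 35)*104 = (-371/10 + 2*√15)*104 = -19292/5 + 208*√15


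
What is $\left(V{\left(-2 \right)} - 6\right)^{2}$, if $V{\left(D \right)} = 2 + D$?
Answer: $36$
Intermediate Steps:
$\left(V{\left(-2 \right)} - 6\right)^{2} = \left(\left(2 - 2\right) - 6\right)^{2} = \left(0 - 6\right)^{2} = \left(-6\right)^{2} = 36$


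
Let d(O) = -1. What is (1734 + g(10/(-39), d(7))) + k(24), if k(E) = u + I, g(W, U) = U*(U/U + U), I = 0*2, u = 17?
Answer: 1751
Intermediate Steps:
I = 0
g(W, U) = U*(1 + U)
k(E) = 17 (k(E) = 17 + 0 = 17)
(1734 + g(10/(-39), d(7))) + k(24) = (1734 - (1 - 1)) + 17 = (1734 - 1*0) + 17 = (1734 + 0) + 17 = 1734 + 17 = 1751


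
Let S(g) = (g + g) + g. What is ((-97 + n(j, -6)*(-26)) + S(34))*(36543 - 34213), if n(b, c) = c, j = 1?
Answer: 375130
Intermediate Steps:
S(g) = 3*g (S(g) = 2*g + g = 3*g)
((-97 + n(j, -6)*(-26)) + S(34))*(36543 - 34213) = ((-97 - 6*(-26)) + 3*34)*(36543 - 34213) = ((-97 + 156) + 102)*2330 = (59 + 102)*2330 = 161*2330 = 375130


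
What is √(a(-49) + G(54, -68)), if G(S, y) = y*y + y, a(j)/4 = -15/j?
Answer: 2*√55826/7 ≈ 67.507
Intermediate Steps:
a(j) = -60/j (a(j) = 4*(-15/j) = -60/j)
G(S, y) = y + y² (G(S, y) = y² + y = y + y²)
√(a(-49) + G(54, -68)) = √(-60/(-49) - 68*(1 - 68)) = √(-60*(-1/49) - 68*(-67)) = √(60/49 + 4556) = √(223304/49) = 2*√55826/7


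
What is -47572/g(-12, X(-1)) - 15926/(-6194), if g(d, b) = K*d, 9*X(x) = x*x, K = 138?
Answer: 40129303/1282158 ≈ 31.298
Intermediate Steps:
X(x) = x**2/9 (X(x) = (x*x)/9 = x**2/9)
g(d, b) = 138*d
-47572/g(-12, X(-1)) - 15926/(-6194) = -47572/(138*(-12)) - 15926/(-6194) = -47572/(-1656) - 15926*(-1/6194) = -47572*(-1/1656) + 7963/3097 = 11893/414 + 7963/3097 = 40129303/1282158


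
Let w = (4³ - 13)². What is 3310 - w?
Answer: 709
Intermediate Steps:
w = 2601 (w = (64 - 13)² = 51² = 2601)
3310 - w = 3310 - 1*2601 = 3310 - 2601 = 709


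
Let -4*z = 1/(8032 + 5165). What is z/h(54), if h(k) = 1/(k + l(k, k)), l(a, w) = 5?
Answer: -59/52788 ≈ -0.0011177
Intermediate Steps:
z = -1/52788 (z = -1/(4*(8032 + 5165)) = -¼/13197 = -¼*1/13197 = -1/52788 ≈ -1.8944e-5)
h(k) = 1/(5 + k) (h(k) = 1/(k + 5) = 1/(5 + k))
z/h(54) = -1/(52788*(1/(5 + 54))) = -1/(52788*(1/59)) = -1/(52788*1/59) = -1/52788*59 = -59/52788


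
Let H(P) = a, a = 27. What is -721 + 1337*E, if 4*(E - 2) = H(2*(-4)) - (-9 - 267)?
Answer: 412923/4 ≈ 1.0323e+5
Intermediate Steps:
H(P) = 27
E = 311/4 (E = 2 + (27 - (-9 - 267))/4 = 2 + (27 - 1*(-276))/4 = 2 + (27 + 276)/4 = 2 + (¼)*303 = 2 + 303/4 = 311/4 ≈ 77.750)
-721 + 1337*E = -721 + 1337*(311/4) = -721 + 415807/4 = 412923/4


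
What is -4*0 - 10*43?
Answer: -430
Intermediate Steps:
-4*0 - 10*43 = 0 - 430 = -430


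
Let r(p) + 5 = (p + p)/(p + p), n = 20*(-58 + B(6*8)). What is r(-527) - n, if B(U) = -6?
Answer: 1276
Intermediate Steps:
n = -1280 (n = 20*(-58 - 6) = 20*(-64) = -1280)
r(p) = -4 (r(p) = -5 + (p + p)/(p + p) = -5 + (2*p)/((2*p)) = -5 + (2*p)*(1/(2*p)) = -5 + 1 = -4)
r(-527) - n = -4 - 1*(-1280) = -4 + 1280 = 1276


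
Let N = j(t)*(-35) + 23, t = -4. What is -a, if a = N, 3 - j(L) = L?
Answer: 222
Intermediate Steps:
j(L) = 3 - L
N = -222 (N = (3 - 1*(-4))*(-35) + 23 = (3 + 4)*(-35) + 23 = 7*(-35) + 23 = -245 + 23 = -222)
a = -222
-a = -1*(-222) = 222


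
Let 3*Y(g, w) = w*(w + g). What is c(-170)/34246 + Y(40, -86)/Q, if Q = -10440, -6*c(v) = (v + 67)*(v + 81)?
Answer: -45832229/268146180 ≈ -0.17092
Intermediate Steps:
c(v) = -(67 + v)*(81 + v)/6 (c(v) = -(v + 67)*(v + 81)/6 = -(67 + v)*(81 + v)/6)
Y(g, w) = w*(g + w)/3 (Y(g, w) = (w*(w + g))/3 = (w*(g + w))/3 = w*(g + w)/3)
c(-170)/34246 + Y(40, -86)/Q = (-1809/2 - 74/3*(-170) - ⅙*(-170)²)/34246 + ((⅓)*(-86)*(40 - 86))/(-10440) = (-1809/2 + 12580/3 - ⅙*28900)*(1/34246) + ((⅓)*(-86)*(-46))*(-1/10440) = (-1809/2 + 12580/3 - 14450/3)*(1/34246) + (3956/3)*(-1/10440) = -9167/6*1/34246 - 989/7830 = -9167/205476 - 989/7830 = -45832229/268146180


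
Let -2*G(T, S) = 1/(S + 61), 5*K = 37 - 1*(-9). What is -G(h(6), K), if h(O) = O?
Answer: 5/702 ≈ 0.0071225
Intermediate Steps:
K = 46/5 (K = (37 - 1*(-9))/5 = (37 + 9)/5 = (⅕)*46 = 46/5 ≈ 9.2000)
G(T, S) = -1/(2*(61 + S)) (G(T, S) = -1/(2*(S + 61)) = -1/(2*(61 + S)))
-G(h(6), K) = -(-1)/(122 + 2*(46/5)) = -(-1)/(122 + 92/5) = -(-1)/702/5 = -(-1)*5/702 = -1*(-5/702) = 5/702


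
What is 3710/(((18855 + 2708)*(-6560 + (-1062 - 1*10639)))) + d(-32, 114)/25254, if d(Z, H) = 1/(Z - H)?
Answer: -521216429/53771605920156 ≈ -9.6931e-6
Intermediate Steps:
3710/(((18855 + 2708)*(-6560 + (-1062 - 1*10639)))) + d(-32, 114)/25254 = 3710/(((18855 + 2708)*(-6560 + (-1062 - 1*10639)))) - 1/(114 - 1*(-32))/25254 = 3710/((21563*(-6560 + (-1062 - 10639)))) - 1/(114 + 32)*(1/25254) = 3710/((21563*(-6560 - 11701))) - 1/146*(1/25254) = 3710/((21563*(-18261))) - 1*1/146*(1/25254) = 3710/(-393761943) - 1/146*1/25254 = 3710*(-1/393761943) - 1/3687084 = -3710/393761943 - 1/3687084 = -521216429/53771605920156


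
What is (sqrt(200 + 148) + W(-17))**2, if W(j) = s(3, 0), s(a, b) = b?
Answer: 348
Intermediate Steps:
W(j) = 0
(sqrt(200 + 148) + W(-17))**2 = (sqrt(200 + 148) + 0)**2 = (sqrt(348) + 0)**2 = (2*sqrt(87) + 0)**2 = (2*sqrt(87))**2 = 348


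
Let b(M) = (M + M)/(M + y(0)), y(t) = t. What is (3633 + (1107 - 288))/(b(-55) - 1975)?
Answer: -4452/1973 ≈ -2.2565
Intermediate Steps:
b(M) = 2 (b(M) = (M + M)/(M + 0) = (2*M)/M = 2)
(3633 + (1107 - 288))/(b(-55) - 1975) = (3633 + (1107 - 288))/(2 - 1975) = (3633 + 819)/(-1973) = 4452*(-1/1973) = -4452/1973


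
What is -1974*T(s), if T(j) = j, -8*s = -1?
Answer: -987/4 ≈ -246.75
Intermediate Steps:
s = ⅛ (s = -⅛*(-1) = ⅛ ≈ 0.12500)
-1974*T(s) = -1974*⅛ = -987/4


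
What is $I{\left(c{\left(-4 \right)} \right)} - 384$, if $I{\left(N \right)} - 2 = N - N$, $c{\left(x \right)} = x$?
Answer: $-382$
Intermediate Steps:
$I{\left(N \right)} = 2$ ($I{\left(N \right)} = 2 + \left(N - N\right) = 2 + 0 = 2$)
$I{\left(c{\left(-4 \right)} \right)} - 384 = 2 - 384 = -382$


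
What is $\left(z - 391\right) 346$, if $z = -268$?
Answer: $-228014$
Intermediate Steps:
$\left(z - 391\right) 346 = \left(-268 - 391\right) 346 = \left(-659\right) 346 = -228014$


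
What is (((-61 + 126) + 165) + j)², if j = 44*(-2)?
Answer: 20164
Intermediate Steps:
j = -88
(((-61 + 126) + 165) + j)² = (((-61 + 126) + 165) - 88)² = ((65 + 165) - 88)² = (230 - 88)² = 142² = 20164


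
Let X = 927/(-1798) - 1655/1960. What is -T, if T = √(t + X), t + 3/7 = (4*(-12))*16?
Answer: -I*√487760787326/25172 ≈ -27.745*I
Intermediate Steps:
t = -5379/7 (t = -3/7 + (4*(-12))*16 = -3/7 - 48*16 = -3/7 - 768 = -5379/7 ≈ -768.43)
X = -479261/352408 (X = 927*(-1/1798) - 1655*1/1960 = -927/1798 - 331/392 = -479261/352408 ≈ -1.3600)
T = I*√487760787326/25172 (T = √(-5379/7 - 479261/352408) = √(-271279637/352408) = I*√487760787326/25172 ≈ 27.745*I)
-T = -I*√487760787326/25172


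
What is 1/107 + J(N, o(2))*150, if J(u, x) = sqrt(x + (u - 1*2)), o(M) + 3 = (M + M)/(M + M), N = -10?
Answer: 1/107 + 150*I*sqrt(14) ≈ 0.0093458 + 561.25*I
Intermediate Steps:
o(M) = -2 (o(M) = -3 + (M + M)/(M + M) = -3 + (2*M)/((2*M)) = -3 + (2*M)*(1/(2*M)) = -3 + 1 = -2)
J(u, x) = sqrt(-2 + u + x) (J(u, x) = sqrt(x + (u - 2)) = sqrt(x + (-2 + u)) = sqrt(-2 + u + x))
1/107 + J(N, o(2))*150 = 1/107 + sqrt(-2 - 10 - 2)*150 = 1/107 + sqrt(-14)*150 = 1/107 + (I*sqrt(14))*150 = 1/107 + 150*I*sqrt(14)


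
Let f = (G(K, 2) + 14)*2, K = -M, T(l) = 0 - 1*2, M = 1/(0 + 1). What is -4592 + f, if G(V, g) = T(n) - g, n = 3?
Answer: -4572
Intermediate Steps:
M = 1 (M = 1/1 = 1)
T(l) = -2 (T(l) = 0 - 2 = -2)
K = -1 (K = -1*1 = -1)
G(V, g) = -2 - g
f = 20 (f = ((-2 - 1*2) + 14)*2 = ((-2 - 2) + 14)*2 = (-4 + 14)*2 = 10*2 = 20)
-4592 + f = -4592 + 20 = -4572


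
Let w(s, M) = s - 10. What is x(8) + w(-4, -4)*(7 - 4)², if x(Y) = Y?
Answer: -118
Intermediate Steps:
w(s, M) = -10 + s
x(8) + w(-4, -4)*(7 - 4)² = 8 + (-10 - 4)*(7 - 4)² = 8 - 14*3² = 8 - 14*9 = 8 - 126 = -118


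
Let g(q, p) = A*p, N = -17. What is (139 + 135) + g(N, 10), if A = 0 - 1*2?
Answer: 254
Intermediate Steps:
A = -2 (A = 0 - 2 = -2)
g(q, p) = -2*p
(139 + 135) + g(N, 10) = (139 + 135) - 2*10 = 274 - 20 = 254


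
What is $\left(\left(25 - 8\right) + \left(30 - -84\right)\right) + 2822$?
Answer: $2953$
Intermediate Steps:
$\left(\left(25 - 8\right) + \left(30 - -84\right)\right) + 2822 = \left(\left(25 - 8\right) + \left(30 + 84\right)\right) + 2822 = \left(17 + 114\right) + 2822 = 131 + 2822 = 2953$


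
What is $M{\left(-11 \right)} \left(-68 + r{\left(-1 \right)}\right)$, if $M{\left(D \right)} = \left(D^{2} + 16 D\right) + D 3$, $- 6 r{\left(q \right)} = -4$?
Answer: $\frac{17776}{3} \approx 5925.3$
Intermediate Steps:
$r{\left(q \right)} = \frac{2}{3}$ ($r{\left(q \right)} = \left(- \frac{1}{6}\right) \left(-4\right) = \frac{2}{3}$)
$M{\left(D \right)} = D^{2} + 19 D$ ($M{\left(D \right)} = \left(D^{2} + 16 D\right) + 3 D = D^{2} + 19 D$)
$M{\left(-11 \right)} \left(-68 + r{\left(-1 \right)}\right) = - 11 \left(19 - 11\right) \left(-68 + \frac{2}{3}\right) = \left(-11\right) 8 \left(- \frac{202}{3}\right) = \left(-88\right) \left(- \frac{202}{3}\right) = \frac{17776}{3}$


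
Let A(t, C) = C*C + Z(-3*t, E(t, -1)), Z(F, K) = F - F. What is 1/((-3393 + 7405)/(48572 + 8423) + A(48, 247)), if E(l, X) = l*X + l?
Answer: 56995/3477211967 ≈ 1.6391e-5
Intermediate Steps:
E(l, X) = l + X*l (E(l, X) = X*l + l = l + X*l)
Z(F, K) = 0
A(t, C) = C**2 (A(t, C) = C*C + 0 = C**2 + 0 = C**2)
1/((-3393 + 7405)/(48572 + 8423) + A(48, 247)) = 1/((-3393 + 7405)/(48572 + 8423) + 247**2) = 1/(4012/56995 + 61009) = 1/(3477211967/56995) = 56995/3477211967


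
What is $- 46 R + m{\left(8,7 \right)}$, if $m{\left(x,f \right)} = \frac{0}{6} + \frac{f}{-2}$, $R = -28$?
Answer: $\frac{2569}{2} \approx 1284.5$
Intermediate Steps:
$m{\left(x,f \right)} = - \frac{f}{2}$ ($m{\left(x,f \right)} = 0 \cdot \frac{1}{6} + f \left(- \frac{1}{2}\right) = 0 - \frac{f}{2} = - \frac{f}{2}$)
$- 46 R + m{\left(8,7 \right)} = \left(-46\right) \left(-28\right) - \frac{7}{2} = 1288 - \frac{7}{2} = \frac{2569}{2}$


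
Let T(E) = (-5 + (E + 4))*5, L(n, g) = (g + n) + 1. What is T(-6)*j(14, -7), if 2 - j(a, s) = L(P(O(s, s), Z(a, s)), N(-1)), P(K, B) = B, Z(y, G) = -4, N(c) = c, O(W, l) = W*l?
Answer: -210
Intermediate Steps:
L(n, g) = 1 + g + n
j(a, s) = 6 (j(a, s) = 2 - (1 - 1 - 4) = 2 - 1*(-4) = 2 + 4 = 6)
T(E) = -5 + 5*E (T(E) = (-5 + (4 + E))*5 = (-1 + E)*5 = -5 + 5*E)
T(-6)*j(14, -7) = (-5 + 5*(-6))*6 = (-5 - 30)*6 = -35*6 = -210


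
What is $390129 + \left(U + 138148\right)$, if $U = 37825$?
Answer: $566102$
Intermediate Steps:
$390129 + \left(U + 138148\right) = 390129 + \left(37825 + 138148\right) = 390129 + 175973 = 566102$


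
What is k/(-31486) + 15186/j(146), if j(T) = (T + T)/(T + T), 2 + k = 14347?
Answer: 478132051/31486 ≈ 15186.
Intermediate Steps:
k = 14345 (k = -2 + 14347 = 14345)
j(T) = 1 (j(T) = (2*T)/((2*T)) = (2*T)*(1/(2*T)) = 1)
k/(-31486) + 15186/j(146) = 14345/(-31486) + 15186/1 = 14345*(-1/31486) + 15186*1 = -14345/31486 + 15186 = 478132051/31486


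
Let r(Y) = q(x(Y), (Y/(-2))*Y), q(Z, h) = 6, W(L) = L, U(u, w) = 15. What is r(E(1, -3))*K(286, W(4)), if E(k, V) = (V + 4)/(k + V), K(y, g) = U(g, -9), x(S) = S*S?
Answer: 90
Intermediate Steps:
x(S) = S²
K(y, g) = 15
E(k, V) = (4 + V)/(V + k)
r(Y) = 6
r(E(1, -3))*K(286, W(4)) = 6*15 = 90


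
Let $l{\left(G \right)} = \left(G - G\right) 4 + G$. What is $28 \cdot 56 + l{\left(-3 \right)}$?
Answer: $1565$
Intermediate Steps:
$l{\left(G \right)} = G$ ($l{\left(G \right)} = 0 \cdot 4 + G = 0 + G = G$)
$28 \cdot 56 + l{\left(-3 \right)} = 28 \cdot 56 - 3 = 1568 - 3 = 1565$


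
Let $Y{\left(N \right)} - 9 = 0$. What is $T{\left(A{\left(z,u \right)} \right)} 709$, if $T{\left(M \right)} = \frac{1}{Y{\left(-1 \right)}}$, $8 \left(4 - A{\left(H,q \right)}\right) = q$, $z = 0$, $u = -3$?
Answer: $\frac{709}{9} \approx 78.778$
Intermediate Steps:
$A{\left(H,q \right)} = 4 - \frac{q}{8}$
$Y{\left(N \right)} = 9$ ($Y{\left(N \right)} = 9 + 0 = 9$)
$T{\left(M \right)} = \frac{1}{9}$
$T{\left(A{\left(z,u \right)} \right)} 709 = \frac{1}{9} \cdot 709 = \frac{709}{9}$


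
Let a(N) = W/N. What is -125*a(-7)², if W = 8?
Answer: -8000/49 ≈ -163.27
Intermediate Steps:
a(N) = 8/N
-125*a(-7)² = -125*(8/(-7))² = -125*(8*(-⅐))² = -125*(-8/7)² = -125*64/49 = -8000/49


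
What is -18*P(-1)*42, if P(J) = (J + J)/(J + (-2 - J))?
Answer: -756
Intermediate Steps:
P(J) = -J (P(J) = (2*J)/(-2) = (2*J)*(-½) = -J)
-18*P(-1)*42 = -(-18)*(-1)*42 = -18*1*42 = -18*42 = -756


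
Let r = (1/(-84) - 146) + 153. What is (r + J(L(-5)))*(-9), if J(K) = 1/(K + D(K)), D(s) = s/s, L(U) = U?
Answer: -849/14 ≈ -60.643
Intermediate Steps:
D(s) = 1
r = 587/84 (r = (-1/84 - 146) + 153 = -12265/84 + 153 = 587/84 ≈ 6.9881)
J(K) = 1/(1 + K) (J(K) = 1/(K + 1) = 1/(1 + K))
(r + J(L(-5)))*(-9) = (587/84 + 1/(1 - 5))*(-9) = (587/84 + 1/(-4))*(-9) = (587/84 - 1/4)*(-9) = (283/42)*(-9) = -849/14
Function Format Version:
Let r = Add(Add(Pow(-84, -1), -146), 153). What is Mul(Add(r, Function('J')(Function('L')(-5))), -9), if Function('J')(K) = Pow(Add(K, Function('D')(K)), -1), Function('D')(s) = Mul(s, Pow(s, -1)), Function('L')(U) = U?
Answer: Rational(-849, 14) ≈ -60.643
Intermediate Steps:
Function('D')(s) = 1
r = Rational(587, 84) (r = Add(Add(Rational(-1, 84), -146), 153) = Add(Rational(-12265, 84), 153) = Rational(587, 84) ≈ 6.9881)
Function('J')(K) = Pow(Add(1, K), -1) (Function('J')(K) = Pow(Add(K, 1), -1) = Pow(Add(1, K), -1))
Mul(Add(r, Function('J')(Function('L')(-5))), -9) = Mul(Add(Rational(587, 84), Pow(Add(1, -5), -1)), -9) = Mul(Add(Rational(587, 84), Pow(-4, -1)), -9) = Mul(Add(Rational(587, 84), Rational(-1, 4)), -9) = Mul(Rational(283, 42), -9) = Rational(-849, 14)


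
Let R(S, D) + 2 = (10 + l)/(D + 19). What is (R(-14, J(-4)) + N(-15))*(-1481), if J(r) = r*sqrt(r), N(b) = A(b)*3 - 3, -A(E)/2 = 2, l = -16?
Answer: 10869059/425 + 71088*I/425 ≈ 25574.0 + 167.27*I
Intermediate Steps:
A(E) = -4 (A(E) = -2*2 = -4)
N(b) = -15 (N(b) = -4*3 - 3 = -12 - 3 = -15)
J(r) = r**(3/2)
R(S, D) = -2 - 6/(19 + D) (R(S, D) = -2 + (10 - 16)/(D + 19) = -2 - 6/(19 + D))
(R(-14, J(-4)) + N(-15))*(-1481) = (2*(-22 - (-4)**(3/2))/(19 + (-4)**(3/2)) - 15)*(-1481) = (2*(-22 - (-8)*I)/(19 - 8*I) - 15)*(-1481) = (2*((19 + 8*I)/425)*(-22 + 8*I) - 15)*(-1481) = (2*(-22 + 8*I)*(19 + 8*I)/425 - 15)*(-1481) = (-15 + 2*(-22 + 8*I)*(19 + 8*I)/425)*(-1481) = 22215 - 2962*(-22 + 8*I)*(19 + 8*I)/425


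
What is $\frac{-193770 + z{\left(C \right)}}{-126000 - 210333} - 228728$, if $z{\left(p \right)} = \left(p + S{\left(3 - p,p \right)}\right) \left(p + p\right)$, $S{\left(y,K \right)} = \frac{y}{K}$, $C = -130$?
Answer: $- \frac{76928614720}{336333} \approx -2.2873 \cdot 10^{5}$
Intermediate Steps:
$z{\left(p \right)} = 2 p \left(p + \frac{3 - p}{p}\right)$ ($z{\left(p \right)} = \left(p + \frac{3 - p}{p}\right) \left(p + p\right) = \left(p + \frac{3 - p}{p}\right) 2 p = 2 p \left(p + \frac{3 - p}{p}\right)$)
$\frac{-193770 + z{\left(C \right)}}{-126000 - 210333} - 228728 = \frac{-193770 + \left(6 - -260 + 2 \left(-130\right)^{2}\right)}{-126000 - 210333} - 228728 = \frac{-193770 + \left(6 + 260 + 2 \cdot 16900\right)}{-336333} - 228728 = \left(-193770 + \left(6 + 260 + 33800\right)\right) \left(- \frac{1}{336333}\right) - 228728 = \left(-193770 + 34066\right) \left(- \frac{1}{336333}\right) - 228728 = \left(-159704\right) \left(- \frac{1}{336333}\right) - 228728 = \frac{159704}{336333} - 228728 = - \frac{76928614720}{336333}$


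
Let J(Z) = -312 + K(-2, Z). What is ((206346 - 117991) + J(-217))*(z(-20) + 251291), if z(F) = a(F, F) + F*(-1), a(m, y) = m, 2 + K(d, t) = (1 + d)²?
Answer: 22124162222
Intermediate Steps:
K(d, t) = -2 + (1 + d)²
z(F) = 0 (z(F) = F + F*(-1) = F - F = 0)
J(Z) = -313 (J(Z) = -312 + (-2 + (1 - 2)²) = -312 + (-2 + (-1)²) = -312 + (-2 + 1) = -312 - 1 = -313)
((206346 - 117991) + J(-217))*(z(-20) + 251291) = ((206346 - 117991) - 313)*(0 + 251291) = (88355 - 313)*251291 = 88042*251291 = 22124162222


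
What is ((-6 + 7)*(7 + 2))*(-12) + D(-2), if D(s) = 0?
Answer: -108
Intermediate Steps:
((-6 + 7)*(7 + 2))*(-12) + D(-2) = ((-6 + 7)*(7 + 2))*(-12) + 0 = (1*9)*(-12) + 0 = 9*(-12) + 0 = -108 + 0 = -108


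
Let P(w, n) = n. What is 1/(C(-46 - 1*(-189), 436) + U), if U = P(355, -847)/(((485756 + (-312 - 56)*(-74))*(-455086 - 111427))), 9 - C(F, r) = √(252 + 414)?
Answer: -15512457410523183419508/1008309731267058332769623 - 5170819135166568812592*√74/1008309731267058332769623 ≈ -0.059499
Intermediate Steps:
C(F, r) = 9 - 3*√74 (C(F, r) = 9 - √(252 + 414) = 9 - √666 = 9 - 3*√74)
U = 121/41516338692 (U = -847*1/((-455086 - 111427)*(485756 + (-312 - 56)*(-74))) = -847*(-1/(566513*(485756 - 368*(-74)))) = -847*(-1/(566513*(485756 + 27232))) = -847/(512988*(-566513)) = -847/(-290614370844) = -847*(-1/290614370844) = 121/41516338692 ≈ 2.9145e-9)
1/(C(-46 - 1*(-189), 436) + U) = 1/((9 - 3*√74) + 121/41516338692) = 1/(373647048349/41516338692 - 3*√74)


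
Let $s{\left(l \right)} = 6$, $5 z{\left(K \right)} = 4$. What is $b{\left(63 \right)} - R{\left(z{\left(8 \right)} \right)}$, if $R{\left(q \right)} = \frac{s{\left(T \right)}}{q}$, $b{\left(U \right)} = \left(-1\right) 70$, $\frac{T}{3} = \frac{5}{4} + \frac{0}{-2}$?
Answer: $- \frac{155}{2} \approx -77.5$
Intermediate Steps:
$T = \frac{15}{4}$ ($T = 3 \left(\frac{5}{4} + \frac{0}{-2}\right) = 3 \left(5 \cdot \frac{1}{4} + 0 \left(- \frac{1}{2}\right)\right) = 3 \left(\frac{5}{4} + 0\right) = 3 \cdot \frac{5}{4} = \frac{15}{4} \approx 3.75$)
$z{\left(K \right)} = \frac{4}{5}$ ($z{\left(K \right)} = \frac{1}{5} \cdot 4 = \frac{4}{5}$)
$b{\left(U \right)} = -70$
$R{\left(q \right)} = \frac{6}{q}$
$b{\left(63 \right)} - R{\left(z{\left(8 \right)} \right)} = -70 - \frac{6}{\frac{4}{5}} = -70 - 6 \cdot \frac{5}{4} = -70 - \frac{15}{2} = - \frac{155}{2}$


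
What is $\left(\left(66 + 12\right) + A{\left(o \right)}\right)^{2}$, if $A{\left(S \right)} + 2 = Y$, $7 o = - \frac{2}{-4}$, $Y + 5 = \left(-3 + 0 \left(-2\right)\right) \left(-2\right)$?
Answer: $5929$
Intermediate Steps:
$Y = 1$ ($Y = -5 + \left(-3 + 0 \left(-2\right)\right) \left(-2\right) = -5 + \left(-3 + 0\right) \left(-2\right) = -5 - -6 = -5 + 6 = 1$)
$o = \frac{1}{14}$ ($o = \frac{\left(-2\right) \frac{1}{-4}}{7} = \frac{\left(-2\right) \left(- \frac{1}{4}\right)}{7} = \frac{1}{7} \cdot \frac{1}{2} = \frac{1}{14} \approx 0.071429$)
$A{\left(S \right)} = -1$ ($A{\left(S \right)} = -2 + 1 = -1$)
$\left(\left(66 + 12\right) + A{\left(o \right)}\right)^{2} = \left(\left(66 + 12\right) - 1\right)^{2} = \left(78 - 1\right)^{2} = 77^{2} = 5929$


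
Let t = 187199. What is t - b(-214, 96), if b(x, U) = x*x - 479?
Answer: 141882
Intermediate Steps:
b(x, U) = -479 + x**2 (b(x, U) = x**2 - 479 = -479 + x**2)
t - b(-214, 96) = 187199 - (-479 + (-214)**2) = 187199 - (-479 + 45796) = 187199 - 1*45317 = 187199 - 45317 = 141882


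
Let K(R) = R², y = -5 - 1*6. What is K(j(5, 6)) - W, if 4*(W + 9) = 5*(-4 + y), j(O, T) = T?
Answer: 255/4 ≈ 63.750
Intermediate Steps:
y = -11 (y = -5 - 6 = -11)
W = -111/4 (W = -9 + (5*(-4 - 11))/4 = -9 + (5*(-15))/4 = -9 + (¼)*(-75) = -9 - 75/4 = -111/4 ≈ -27.750)
K(j(5, 6)) - W = 6² - 1*(-111/4) = 36 + 111/4 = 255/4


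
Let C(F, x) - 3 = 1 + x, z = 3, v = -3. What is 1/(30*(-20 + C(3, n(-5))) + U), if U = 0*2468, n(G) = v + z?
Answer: -1/480 ≈ -0.0020833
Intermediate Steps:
n(G) = 0 (n(G) = -3 + 3 = 0)
C(F, x) = 4 + x (C(F, x) = 3 + (1 + x) = 4 + x)
U = 0
1/(30*(-20 + C(3, n(-5))) + U) = 1/(30*(-20 + (4 + 0)) + 0) = 1/(30*(-20 + 4) + 0) = 1/(30*(-16) + 0) = 1/(-480 + 0) = 1/(-480) = -1/480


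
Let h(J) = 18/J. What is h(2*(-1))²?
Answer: 81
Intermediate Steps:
h(2*(-1))² = (18/((2*(-1))))² = (18/(-2))² = (18*(-½))² = (-9)² = 81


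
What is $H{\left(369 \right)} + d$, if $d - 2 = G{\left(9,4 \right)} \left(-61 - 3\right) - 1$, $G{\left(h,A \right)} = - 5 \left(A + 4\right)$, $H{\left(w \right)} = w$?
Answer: $2930$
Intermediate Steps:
$G{\left(h,A \right)} = -20 - 5 A$ ($G{\left(h,A \right)} = - 5 \left(4 + A\right) = -20 - 5 A$)
$d = 2561$ ($d = 2 + \left(\left(-20 - 20\right) \left(-61 - 3\right) - 1\right) = 2 + \left(\left(-20 - 20\right) \left(-61 - 3\right) + \left(0 - 1\right)\right) = 2 - -2559 = 2 + \left(2560 - 1\right) = 2 + 2559 = 2561$)
$H{\left(369 \right)} + d = 369 + 2561 = 2930$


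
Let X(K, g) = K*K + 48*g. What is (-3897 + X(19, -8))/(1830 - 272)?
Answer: -1960/779 ≈ -2.5160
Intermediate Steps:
X(K, g) = K² + 48*g
(-3897 + X(19, -8))/(1830 - 272) = (-3897 + (19² + 48*(-8)))/(1830 - 272) = (-3897 + (361 - 384))/1558 = (-3897 - 23)*(1/1558) = -3920*1/1558 = -1960/779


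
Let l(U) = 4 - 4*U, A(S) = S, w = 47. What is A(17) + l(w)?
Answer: -167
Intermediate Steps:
A(17) + l(w) = 17 + (4 - 4*47) = 17 + (4 - 188) = 17 - 184 = -167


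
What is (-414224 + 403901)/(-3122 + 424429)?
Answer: -10323/421307 ≈ -0.024502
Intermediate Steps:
(-414224 + 403901)/(-3122 + 424429) = -10323/421307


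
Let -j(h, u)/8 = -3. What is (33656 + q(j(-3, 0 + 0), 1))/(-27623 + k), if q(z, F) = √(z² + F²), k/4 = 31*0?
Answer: -33656/27623 - √577/27623 ≈ -1.2193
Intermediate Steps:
j(h, u) = 24 (j(h, u) = -8*(-3) = 24)
k = 0 (k = 4*(31*0) = 4*0 = 0)
q(z, F) = √(F² + z²)
(33656 + q(j(-3, 0 + 0), 1))/(-27623 + k) = (33656 + √(1² + 24²))/(-27623 + 0) = (33656 + √(1 + 576))/(-27623) = (33656 + √577)*(-1/27623) = -33656/27623 - √577/27623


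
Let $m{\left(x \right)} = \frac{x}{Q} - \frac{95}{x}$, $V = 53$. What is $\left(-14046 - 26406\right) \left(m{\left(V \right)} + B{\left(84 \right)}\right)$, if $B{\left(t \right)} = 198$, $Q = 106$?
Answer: $- \frac{421732326}{53} \approx -7.9572 \cdot 10^{6}$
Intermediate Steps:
$m{\left(x \right)} = - \frac{95}{x} + \frac{x}{106}$ ($m{\left(x \right)} = \frac{x}{106} - \frac{95}{x} = - \frac{95}{x} + \frac{x}{106}$)
$\left(-14046 - 26406\right) \left(m{\left(V \right)} + B{\left(84 \right)}\right) = \left(-14046 - 26406\right) \left(\left(- \frac{95}{53} + \frac{1}{106} \cdot 53\right) + 198\right) = - 40452 \left(\left(\left(-95\right) \frac{1}{53} + \frac{1}{2}\right) + 198\right) = - 40452 \left(\left(- \frac{95}{53} + \frac{1}{2}\right) + 198\right) = - 40452 \left(- \frac{137}{106} + 198\right) = \left(-40452\right) \frac{20851}{106} = - \frac{421732326}{53}$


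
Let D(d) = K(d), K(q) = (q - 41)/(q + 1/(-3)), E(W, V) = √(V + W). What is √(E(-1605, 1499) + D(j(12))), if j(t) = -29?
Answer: √(1155 + 484*I*√106)/22 ≈ 2.5451 + 2.0226*I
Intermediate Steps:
K(q) = (-41 + q)/(-⅓ + q) (K(q) = (-41 + q)/(q - ⅓) = (-41 + q)/(-⅓ + q))
D(d) = 3*(-41 + d)/(-1 + 3*d)
√(E(-1605, 1499) + D(j(12))) = √(√(1499 - 1605) + 3*(-41 - 29)/(-1 + 3*(-29))) = √(√(-106) + 3*(-70)/(-1 - 87)) = √(I*√106 + 3*(-70)/(-88)) = √(I*√106 + 3*(-1/88)*(-70)) = √(I*√106 + 105/44) = √(105/44 + I*√106)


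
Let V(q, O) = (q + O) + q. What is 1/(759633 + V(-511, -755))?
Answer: 1/757856 ≈ 1.3195e-6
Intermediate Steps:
V(q, O) = O + 2*q (V(q, O) = (O + q) + q = O + 2*q)
1/(759633 + V(-511, -755)) = 1/(759633 + (-755 + 2*(-511))) = 1/(759633 + (-755 - 1022)) = 1/(759633 - 1777) = 1/757856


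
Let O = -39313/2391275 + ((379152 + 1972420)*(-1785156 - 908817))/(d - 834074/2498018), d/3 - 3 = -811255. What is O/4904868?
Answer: 18921109875924380308070867/35653281665379760957454700 ≈ 0.53070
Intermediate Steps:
d = -2433756 (d = 9 + 3*(-811255) = 9 - 2433765 = -2433756)
O = 18921109875924380308070867/7268958444015162275 (O = -39313/2391275 + ((379152 + 1972420)*(-1785156 - 908817))/(-2433756 - 834074/2498018) = -39313*1/2391275 + (2351572*(-2693973))/(-2433756 - 834074*1/2498018) = -39313/2391275 - 6335071475556/(-2433756 - 417037/1249009) = -39313/2391275 - 6335071475556/(-3039783564841/1249009) = -39313/2391275 - 6335071475556*(-1249009/3039783564841) = -39313/2391275 + 7912561288612724004/3039783564841 = 18921109875924380308070867/7268958444015162275 ≈ 2.6030e+6)
O/4904868 = (18921109875924380308070867/7268958444015162275)/4904868 = (18921109875924380308070867/7268958444015162275)*(1/4904868) = 18921109875924380308070867/35653281665379760957454700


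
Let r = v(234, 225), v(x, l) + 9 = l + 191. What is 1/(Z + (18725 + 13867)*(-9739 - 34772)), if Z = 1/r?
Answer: -407/590435922383 ≈ -6.8932e-10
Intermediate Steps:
v(x, l) = 182 + l (v(x, l) = -9 + (l + 191) = -9 + (191 + l) = 182 + l)
r = 407 (r = 182 + 225 = 407)
Z = 1/407 ≈ 0.0024570
1/(Z + (18725 + 13867)*(-9739 - 34772)) = 1/(1/407 + (18725 + 13867)*(-9739 - 34772)) = 1/(1/407 + 32592*(-44511)) = 1/(1/407 - 1450702512) = 1/(-590435922383/407) = -407/590435922383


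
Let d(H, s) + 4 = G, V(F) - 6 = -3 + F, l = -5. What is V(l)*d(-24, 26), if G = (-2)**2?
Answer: 0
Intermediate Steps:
V(F) = 3 + F (V(F) = 6 + (-3 + F) = 3 + F)
G = 4
d(H, s) = 0 (d(H, s) = -4 + 4 = 0)
V(l)*d(-24, 26) = (3 - 5)*0 = -2*0 = 0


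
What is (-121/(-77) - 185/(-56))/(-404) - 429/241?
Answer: -1395927/778912 ≈ -1.7922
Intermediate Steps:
(-121/(-77) - 185/(-56))/(-404) - 429/241 = (-121*(-1/77) - 185*(-1/56))*(-1/404) - 429*1/241 = (11/7 + 185/56)*(-1/404) - 429/241 = (39/8)*(-1/404) - 429/241 = -39/3232 - 429/241 = -1395927/778912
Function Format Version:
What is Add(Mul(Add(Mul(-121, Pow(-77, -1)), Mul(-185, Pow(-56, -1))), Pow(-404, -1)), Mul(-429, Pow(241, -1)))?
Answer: Rational(-1395927, 778912) ≈ -1.7922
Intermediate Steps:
Add(Mul(Add(Mul(-121, Pow(-77, -1)), Mul(-185, Pow(-56, -1))), Pow(-404, -1)), Mul(-429, Pow(241, -1))) = Add(Mul(Add(Mul(-121, Rational(-1, 77)), Mul(-185, Rational(-1, 56))), Rational(-1, 404)), Mul(-429, Rational(1, 241))) = Add(Mul(Add(Rational(11, 7), Rational(185, 56)), Rational(-1, 404)), Rational(-429, 241)) = Add(Mul(Rational(39, 8), Rational(-1, 404)), Rational(-429, 241)) = Add(Rational(-39, 3232), Rational(-429, 241)) = Rational(-1395927, 778912)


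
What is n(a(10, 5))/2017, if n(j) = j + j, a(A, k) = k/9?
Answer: 10/18153 ≈ 0.00055087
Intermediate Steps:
a(A, k) = k/9 (a(A, k) = k*(⅑) = k/9)
n(j) = 2*j
n(a(10, 5))/2017 = (2*((⅑)*5))/2017 = (2*(5/9))*(1/2017) = (10/9)*(1/2017) = 10/18153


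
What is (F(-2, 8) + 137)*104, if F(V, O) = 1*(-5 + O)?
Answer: 14560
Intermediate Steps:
F(V, O) = -5 + O
(F(-2, 8) + 137)*104 = ((-5 + 8) + 137)*104 = (3 + 137)*104 = 140*104 = 14560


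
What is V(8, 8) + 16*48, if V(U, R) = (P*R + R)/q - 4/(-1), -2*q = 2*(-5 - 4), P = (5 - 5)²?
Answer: 6956/9 ≈ 772.89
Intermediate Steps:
P = 0 (P = 0² = 0)
q = 9 (q = -(-5 - 4) = -(-9) = -½*(-18) = 9)
V(U, R) = 4 + R/9 (V(U, R) = (0*R + R)/9 - 4/(-1) = (0 + R)*(⅑) - 4*(-1) = R*(⅑) + 4 = R/9 + 4 = 4 + R/9)
V(8, 8) + 16*48 = (4 + (⅑)*8) + 16*48 = (4 + 8/9) + 768 = 44/9 + 768 = 6956/9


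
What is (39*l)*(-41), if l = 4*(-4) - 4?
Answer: 31980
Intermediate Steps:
l = -20 (l = -16 - 4 = -20)
(39*l)*(-41) = (39*(-20))*(-41) = -780*(-41) = 31980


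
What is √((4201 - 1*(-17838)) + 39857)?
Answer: 2*√15474 ≈ 248.79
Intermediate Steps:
√((4201 - 1*(-17838)) + 39857) = √((4201 + 17838) + 39857) = √(22039 + 39857) = √61896 = 2*√15474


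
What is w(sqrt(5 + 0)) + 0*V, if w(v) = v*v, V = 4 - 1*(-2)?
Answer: 5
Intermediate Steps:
V = 6 (V = 4 + 2 = 6)
w(v) = v**2
w(sqrt(5 + 0)) + 0*V = (sqrt(5 + 0))**2 + 0*6 = (sqrt(5))**2 + 0 = 5 + 0 = 5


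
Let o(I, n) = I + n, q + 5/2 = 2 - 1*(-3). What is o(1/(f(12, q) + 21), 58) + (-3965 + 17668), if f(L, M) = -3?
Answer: 247699/18 ≈ 13761.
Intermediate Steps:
q = 5/2 (q = -5/2 + (2 - 1*(-3)) = -5/2 + (2 + 3) = -5/2 + 5 = 5/2 ≈ 2.5000)
o(1/(f(12, q) + 21), 58) + (-3965 + 17668) = (1/(-3 + 21) + 58) + (-3965 + 17668) = (1/18 + 58) + 13703 = 1045/18 + 13703 = 247699/18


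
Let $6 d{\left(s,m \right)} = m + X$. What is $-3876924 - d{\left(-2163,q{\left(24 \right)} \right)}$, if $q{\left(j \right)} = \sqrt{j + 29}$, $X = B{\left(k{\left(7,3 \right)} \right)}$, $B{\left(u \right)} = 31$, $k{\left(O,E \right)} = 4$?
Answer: $- \frac{23261575}{6} - \frac{\sqrt{53}}{6} \approx -3.8769 \cdot 10^{6}$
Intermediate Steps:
$X = 31$
$q{\left(j \right)} = \sqrt{29 + j}$
$d{\left(s,m \right)} = \frac{31}{6} + \frac{m}{6}$ ($d{\left(s,m \right)} = \frac{m + 31}{6} = \frac{31 + m}{6} = \frac{31}{6} + \frac{m}{6}$)
$-3876924 - d{\left(-2163,q{\left(24 \right)} \right)} = -3876924 - \left(\frac{31}{6} + \frac{\sqrt{29 + 24}}{6}\right) = -3876924 - \left(\frac{31}{6} + \frac{\sqrt{53}}{6}\right) = - \frac{23261575}{6} - \frac{\sqrt{53}}{6}$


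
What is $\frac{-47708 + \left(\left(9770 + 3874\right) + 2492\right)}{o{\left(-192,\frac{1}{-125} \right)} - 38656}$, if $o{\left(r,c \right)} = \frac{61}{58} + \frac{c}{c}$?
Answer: $\frac{1831176}{2241929} \approx 0.81679$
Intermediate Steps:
$o{\left(r,c \right)} = \frac{119}{58}$ ($o{\left(r,c \right)} = 61 \cdot \frac{1}{58} + 1 = \frac{61}{58} + 1 = \frac{119}{58}$)
$\frac{-47708 + \left(\left(9770 + 3874\right) + 2492\right)}{o{\left(-192,\frac{1}{-125} \right)} - 38656} = \frac{-47708 + \left(\left(9770 + 3874\right) + 2492\right)}{\frac{119}{58} - 38656} = \frac{-47708 + \left(13644 + 2492\right)}{- \frac{2241929}{58}} = \left(-47708 + 16136\right) \left(- \frac{58}{2241929}\right) = \left(-31572\right) \left(- \frac{58}{2241929}\right) = \frac{1831176}{2241929}$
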